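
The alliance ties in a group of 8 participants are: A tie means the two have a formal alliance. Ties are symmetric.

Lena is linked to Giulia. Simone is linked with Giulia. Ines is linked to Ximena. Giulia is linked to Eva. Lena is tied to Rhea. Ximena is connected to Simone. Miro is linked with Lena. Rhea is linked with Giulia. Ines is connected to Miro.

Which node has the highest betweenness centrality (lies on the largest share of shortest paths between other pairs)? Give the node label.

Giulia

Unnormalized betweenness of each node: Eva:0, Giulia:10, Ines:2, Lena:11/2, Miro:7/2, Rhea:0, Simone:9/2, Ximena:5/2.
Giulia has the largest value, 10, making it the main broker — the node through which the most shortest paths run.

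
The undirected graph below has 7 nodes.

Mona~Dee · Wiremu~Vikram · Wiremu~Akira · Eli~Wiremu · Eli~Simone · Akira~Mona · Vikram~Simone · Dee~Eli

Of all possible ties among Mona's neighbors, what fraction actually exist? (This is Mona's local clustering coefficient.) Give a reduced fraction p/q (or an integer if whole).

Mona's neighbors: Akira and Dee (k = 2).
Possible neighbor pairs: C(2,2) = 1. Edges among them: none → e = 0.
Clustering(Mona) = 0/1.

0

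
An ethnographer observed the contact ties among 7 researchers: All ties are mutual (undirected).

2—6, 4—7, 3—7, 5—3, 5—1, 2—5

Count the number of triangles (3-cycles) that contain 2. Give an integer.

2's neighbors are 5 and 6, but none of them are tied to each other, so no triangle contains 2.

0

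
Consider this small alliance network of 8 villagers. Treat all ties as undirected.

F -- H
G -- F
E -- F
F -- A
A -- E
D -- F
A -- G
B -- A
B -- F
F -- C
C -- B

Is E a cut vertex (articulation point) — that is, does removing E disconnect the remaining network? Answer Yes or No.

Even without E, every remaining node can still reach every other (the residual graph is connected), so E is not a cut vertex.

No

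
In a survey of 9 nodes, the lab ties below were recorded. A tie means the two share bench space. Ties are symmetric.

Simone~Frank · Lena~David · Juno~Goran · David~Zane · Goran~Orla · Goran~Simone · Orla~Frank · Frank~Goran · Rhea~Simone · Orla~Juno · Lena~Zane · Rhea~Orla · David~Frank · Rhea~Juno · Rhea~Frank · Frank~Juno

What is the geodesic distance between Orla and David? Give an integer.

2

One shortest route is Orla – Frank – David, which uses 2 edges, and Orla and David are not directly tied, so nothing shorter exists. So d(Orla,David) = 2.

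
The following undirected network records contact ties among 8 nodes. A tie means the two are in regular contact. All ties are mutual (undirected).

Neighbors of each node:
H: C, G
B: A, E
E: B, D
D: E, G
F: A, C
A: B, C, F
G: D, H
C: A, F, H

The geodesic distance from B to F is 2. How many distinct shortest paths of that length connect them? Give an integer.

1

The shortest distance is 2, and the only length-2 path is B–A–F. So there is exactly 1 shortest path.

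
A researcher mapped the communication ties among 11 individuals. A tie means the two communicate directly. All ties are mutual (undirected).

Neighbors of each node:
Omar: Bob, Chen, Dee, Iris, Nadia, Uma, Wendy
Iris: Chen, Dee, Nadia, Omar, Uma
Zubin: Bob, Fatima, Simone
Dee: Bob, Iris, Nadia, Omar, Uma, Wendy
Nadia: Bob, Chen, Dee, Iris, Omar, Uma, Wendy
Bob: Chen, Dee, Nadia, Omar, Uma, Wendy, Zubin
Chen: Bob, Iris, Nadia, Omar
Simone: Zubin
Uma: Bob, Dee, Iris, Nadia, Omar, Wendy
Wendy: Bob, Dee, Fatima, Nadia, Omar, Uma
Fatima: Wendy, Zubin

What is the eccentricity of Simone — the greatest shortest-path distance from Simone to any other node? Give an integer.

Distances from Simone: Bob:2, Chen:3, Dee:3, Fatima:2, Iris:4, Nadia:3, Omar:3, Uma:3, Wendy:3, Zubin:1.
The largest is 4 (to Iris), so the eccentricity of Simone is 4.

4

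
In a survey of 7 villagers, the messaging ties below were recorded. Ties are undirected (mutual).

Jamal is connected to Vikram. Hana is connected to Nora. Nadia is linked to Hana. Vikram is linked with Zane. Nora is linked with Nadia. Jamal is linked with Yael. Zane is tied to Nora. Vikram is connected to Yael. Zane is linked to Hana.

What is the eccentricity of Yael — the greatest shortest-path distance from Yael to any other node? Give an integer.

Distances from Yael: Hana:3, Jamal:1, Nadia:4, Nora:3, Vikram:1, Zane:2.
The largest is 4 (to Nadia), so the eccentricity of Yael is 4.

4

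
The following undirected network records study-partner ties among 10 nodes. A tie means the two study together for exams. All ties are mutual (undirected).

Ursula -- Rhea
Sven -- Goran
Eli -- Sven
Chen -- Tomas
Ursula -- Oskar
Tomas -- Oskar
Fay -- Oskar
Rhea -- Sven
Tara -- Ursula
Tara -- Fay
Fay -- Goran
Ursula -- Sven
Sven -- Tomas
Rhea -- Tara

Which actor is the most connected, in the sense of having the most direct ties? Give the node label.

Degrees — Chen:1, Eli:1, Fay:3, Goran:2, Oskar:3, Rhea:3, Sven:5, Tara:3, Tomas:3, Ursula:4.
The maximum is 5, attained only by Sven.

Sven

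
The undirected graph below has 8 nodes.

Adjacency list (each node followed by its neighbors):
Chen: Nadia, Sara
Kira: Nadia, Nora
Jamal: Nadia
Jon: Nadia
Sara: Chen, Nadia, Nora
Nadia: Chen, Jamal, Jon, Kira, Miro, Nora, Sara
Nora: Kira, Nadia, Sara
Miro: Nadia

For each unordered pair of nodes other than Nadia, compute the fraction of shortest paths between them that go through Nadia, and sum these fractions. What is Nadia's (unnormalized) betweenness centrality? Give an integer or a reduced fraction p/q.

17

Pairs whose geodesics pass through Nadia — Chen–Kira: 1; Chen–Nora: 1/2; Chen–Jamal: 1; Chen–Miro: 1; Chen–Jon: 1; Sara–Kira: 1/2; Sara–Jamal: 1; Sara–Miro: 1; Sara–Jon: 1; Kira–Jamal: 1; Kira–Miro: 1; Kira–Jon: 1; Nora–Jamal: 1; Nora–Miro: 1 … (+4 more pairs).
All other pairs contribute 0.
Summing the contributions gives betweenness(Nadia) = 17.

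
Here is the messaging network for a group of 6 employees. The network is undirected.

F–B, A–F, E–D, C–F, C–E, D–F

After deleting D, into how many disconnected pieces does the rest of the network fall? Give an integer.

1

D's neighbors (E and F) remain reachable from one another through other ties, so the rest of the network stays in one piece.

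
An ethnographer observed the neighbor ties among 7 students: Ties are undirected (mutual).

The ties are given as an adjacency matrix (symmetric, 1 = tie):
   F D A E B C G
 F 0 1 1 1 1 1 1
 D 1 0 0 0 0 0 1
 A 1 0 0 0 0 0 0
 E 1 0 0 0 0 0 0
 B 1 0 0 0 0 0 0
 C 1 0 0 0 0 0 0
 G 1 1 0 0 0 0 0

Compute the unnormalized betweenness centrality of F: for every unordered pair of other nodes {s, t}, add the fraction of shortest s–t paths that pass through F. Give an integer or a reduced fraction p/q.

Pairs whose geodesics pass through F — D–A: 1; D–E: 1; D–B: 1; D–C: 1; A–E: 1; A–B: 1; A–C: 1; A–G: 1; E–B: 1; E–C: 1; E–G: 1; B–C: 1; B–G: 1; C–G: 1.
All other pairs contribute 0.
Summing the contributions gives betweenness(F) = 14.

14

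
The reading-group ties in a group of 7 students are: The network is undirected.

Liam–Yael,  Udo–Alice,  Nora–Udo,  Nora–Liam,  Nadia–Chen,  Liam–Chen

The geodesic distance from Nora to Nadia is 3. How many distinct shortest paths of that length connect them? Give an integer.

The shortest distance is 3, and the only length-3 path is Nora–Liam–Chen–Nadia. So there is exactly 1 shortest path.

1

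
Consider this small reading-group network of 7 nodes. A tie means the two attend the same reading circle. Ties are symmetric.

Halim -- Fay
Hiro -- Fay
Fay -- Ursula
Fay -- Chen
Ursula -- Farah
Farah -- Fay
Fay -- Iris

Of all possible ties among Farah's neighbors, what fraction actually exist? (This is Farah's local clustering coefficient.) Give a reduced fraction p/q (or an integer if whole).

Farah's neighbors: Fay and Ursula (k = 2).
Possible neighbor pairs: C(2,2) = 1. Edges among them: Fay–Ursula → e = 1.
Clustering(Farah) = 1/1.

1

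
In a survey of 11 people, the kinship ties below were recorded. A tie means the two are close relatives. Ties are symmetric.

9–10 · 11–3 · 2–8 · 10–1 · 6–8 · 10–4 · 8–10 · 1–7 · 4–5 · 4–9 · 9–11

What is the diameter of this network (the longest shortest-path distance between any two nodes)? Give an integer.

Eccentricity of each node (its greatest distance to any other): 1:4, 2:5, 3:5, 4:3, 5:4, 6:5, 7:5, 8:4, 9:3, 10:3, 11:4.
The maximum eccentricity is 5, realized for instance by the pair 7–3 via 7 – 1 – 10 – 9 – 11 – 3. So the diameter is 5.

5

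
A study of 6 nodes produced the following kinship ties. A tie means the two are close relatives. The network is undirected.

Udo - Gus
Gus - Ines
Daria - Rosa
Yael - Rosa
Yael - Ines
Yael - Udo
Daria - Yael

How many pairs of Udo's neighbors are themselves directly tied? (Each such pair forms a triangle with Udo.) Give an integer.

0

Udo's neighbors are Gus and Yael, but none of them are tied to each other, so no triangle contains Udo.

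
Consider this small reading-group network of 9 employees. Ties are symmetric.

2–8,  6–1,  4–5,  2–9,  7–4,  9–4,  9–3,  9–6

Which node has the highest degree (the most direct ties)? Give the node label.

9

Degrees — 1:1, 2:2, 3:1, 4:3, 5:1, 6:2, 7:1, 8:1, 9:4.
The maximum is 4, attained only by 9.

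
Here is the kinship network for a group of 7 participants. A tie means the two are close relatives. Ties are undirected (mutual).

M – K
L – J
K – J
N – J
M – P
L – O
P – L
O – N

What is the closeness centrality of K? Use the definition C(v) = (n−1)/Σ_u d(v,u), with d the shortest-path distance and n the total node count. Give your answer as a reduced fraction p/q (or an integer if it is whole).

Distances from K: J:1, L:2, M:1, N:2, O:3, P:2. Sum = 11.
n = 7, so closeness = 6/11.

6/11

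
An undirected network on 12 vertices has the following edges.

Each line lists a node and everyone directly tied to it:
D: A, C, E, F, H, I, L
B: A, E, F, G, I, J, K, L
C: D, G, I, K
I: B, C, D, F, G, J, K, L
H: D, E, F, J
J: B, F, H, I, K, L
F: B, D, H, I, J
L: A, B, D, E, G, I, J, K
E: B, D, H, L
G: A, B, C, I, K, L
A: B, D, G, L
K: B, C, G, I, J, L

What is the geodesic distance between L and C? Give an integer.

One shortest route is L – G – C, which uses 2 edges, and L and C are not directly tied, so nothing shorter exists. So d(L,C) = 2.

2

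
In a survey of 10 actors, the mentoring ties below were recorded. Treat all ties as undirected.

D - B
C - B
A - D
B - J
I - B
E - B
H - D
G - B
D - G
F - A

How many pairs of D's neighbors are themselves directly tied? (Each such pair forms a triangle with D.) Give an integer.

D's neighbors: A, B, G, and H.
Neighbor pairs that are themselves tied: D–B–G. Each forms one triangle with D, for 1 in total.

1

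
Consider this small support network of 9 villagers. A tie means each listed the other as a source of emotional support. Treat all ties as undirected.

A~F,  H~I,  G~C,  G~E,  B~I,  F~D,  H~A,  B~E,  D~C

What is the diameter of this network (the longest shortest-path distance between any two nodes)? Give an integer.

4

Eccentricity of each node (its greatest distance to any other): A:4, B:4, C:4, D:4, E:4, F:4, G:4, H:4, I:4.
The maximum eccentricity is 4, realized for instance by the pair F–B via F – A – H – I – B. So the diameter is 4.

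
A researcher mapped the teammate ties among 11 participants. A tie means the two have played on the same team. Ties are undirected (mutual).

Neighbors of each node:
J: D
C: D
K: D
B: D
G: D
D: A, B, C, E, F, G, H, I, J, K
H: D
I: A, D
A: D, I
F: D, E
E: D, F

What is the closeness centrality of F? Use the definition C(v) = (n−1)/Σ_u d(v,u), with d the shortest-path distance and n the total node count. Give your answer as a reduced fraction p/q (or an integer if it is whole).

5/9

Distances from F: A:2, B:2, C:2, D:1, E:1, G:2, H:2, I:2, J:2, K:2. Sum = 18.
n = 11, so closeness = 10/18 = 5/9.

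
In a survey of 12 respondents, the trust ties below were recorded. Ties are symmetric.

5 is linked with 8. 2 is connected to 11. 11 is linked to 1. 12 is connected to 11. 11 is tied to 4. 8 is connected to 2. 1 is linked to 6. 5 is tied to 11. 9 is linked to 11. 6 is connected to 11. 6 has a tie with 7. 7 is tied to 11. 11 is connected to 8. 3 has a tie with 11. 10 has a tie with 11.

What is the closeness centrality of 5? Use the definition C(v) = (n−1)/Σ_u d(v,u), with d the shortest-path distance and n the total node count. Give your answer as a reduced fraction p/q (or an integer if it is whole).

Distances from 5: 1:2, 2:2, 3:2, 4:2, 6:2, 7:2, 8:1, 9:2, 10:2, 11:1, 12:2. Sum = 20.
n = 12, so closeness = 11/20.

11/20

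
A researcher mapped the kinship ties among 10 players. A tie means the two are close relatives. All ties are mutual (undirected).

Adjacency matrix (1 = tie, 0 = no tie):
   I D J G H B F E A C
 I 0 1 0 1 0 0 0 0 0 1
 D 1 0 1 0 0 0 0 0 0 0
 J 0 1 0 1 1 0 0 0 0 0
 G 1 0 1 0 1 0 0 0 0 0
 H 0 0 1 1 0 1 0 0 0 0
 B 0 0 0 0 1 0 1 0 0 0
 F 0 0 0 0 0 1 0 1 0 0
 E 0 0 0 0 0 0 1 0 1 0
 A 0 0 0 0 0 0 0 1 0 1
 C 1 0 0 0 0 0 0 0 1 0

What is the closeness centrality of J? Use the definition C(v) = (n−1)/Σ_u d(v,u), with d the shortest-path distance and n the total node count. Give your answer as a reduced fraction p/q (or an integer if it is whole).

3/7

Distances from J: A:4, B:2, C:3, D:1, E:4, F:3, G:1, H:1, I:2. Sum = 21.
n = 10, so closeness = 9/21 = 3/7.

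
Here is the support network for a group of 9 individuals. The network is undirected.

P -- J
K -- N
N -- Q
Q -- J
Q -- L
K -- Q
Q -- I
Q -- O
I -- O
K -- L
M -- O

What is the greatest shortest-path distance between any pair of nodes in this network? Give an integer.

Eccentricity of each node (its greatest distance to any other): I:3, J:3, K:3, L:3, M:4, N:3, O:3, P:4, Q:2.
The maximum eccentricity is 4, realized for instance by the pair M–P via M – O – Q – J – P. So the diameter is 4.

4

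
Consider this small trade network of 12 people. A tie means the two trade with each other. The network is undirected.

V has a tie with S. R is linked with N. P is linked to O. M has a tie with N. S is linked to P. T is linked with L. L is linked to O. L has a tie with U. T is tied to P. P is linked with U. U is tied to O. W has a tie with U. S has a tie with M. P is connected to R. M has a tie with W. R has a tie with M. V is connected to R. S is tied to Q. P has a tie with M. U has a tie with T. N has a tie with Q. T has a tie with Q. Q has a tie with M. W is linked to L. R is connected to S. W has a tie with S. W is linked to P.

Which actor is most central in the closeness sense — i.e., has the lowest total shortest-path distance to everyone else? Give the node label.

P

Farness (sum of distances to all others) for each node — L:21, M:16, N:22, O:22, P:15, Q:19, R:18, S:16, T:19, U:19, V:24, W:17.
The smallest farness is 15, for P, so P has the highest closeness.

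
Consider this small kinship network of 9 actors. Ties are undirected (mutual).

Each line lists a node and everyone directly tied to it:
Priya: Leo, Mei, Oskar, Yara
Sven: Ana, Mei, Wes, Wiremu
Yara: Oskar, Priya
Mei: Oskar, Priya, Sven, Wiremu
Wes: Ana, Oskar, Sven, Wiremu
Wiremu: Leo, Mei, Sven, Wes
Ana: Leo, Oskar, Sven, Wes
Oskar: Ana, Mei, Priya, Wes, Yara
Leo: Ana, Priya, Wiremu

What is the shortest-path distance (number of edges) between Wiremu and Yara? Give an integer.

3

One shortest route is Wiremu – Leo – Priya – Yara, which uses 3 edges, and at distance 2 from Wiremu we only reach {Ana, Oskar, Priya}, which does not include Yara. So d(Wiremu,Yara) = 3.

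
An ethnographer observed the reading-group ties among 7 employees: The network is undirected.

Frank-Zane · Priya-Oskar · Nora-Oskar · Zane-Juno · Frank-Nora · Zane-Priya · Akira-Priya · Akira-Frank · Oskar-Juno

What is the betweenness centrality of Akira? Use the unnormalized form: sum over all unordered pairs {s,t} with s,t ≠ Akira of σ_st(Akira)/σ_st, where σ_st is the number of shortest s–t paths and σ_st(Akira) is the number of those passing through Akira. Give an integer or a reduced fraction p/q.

Pairs whose geodesics pass through Akira — Frank–Priya: 1/2.
All other pairs contribute 0.
Summing the contributions gives betweenness(Akira) = 1/2.

1/2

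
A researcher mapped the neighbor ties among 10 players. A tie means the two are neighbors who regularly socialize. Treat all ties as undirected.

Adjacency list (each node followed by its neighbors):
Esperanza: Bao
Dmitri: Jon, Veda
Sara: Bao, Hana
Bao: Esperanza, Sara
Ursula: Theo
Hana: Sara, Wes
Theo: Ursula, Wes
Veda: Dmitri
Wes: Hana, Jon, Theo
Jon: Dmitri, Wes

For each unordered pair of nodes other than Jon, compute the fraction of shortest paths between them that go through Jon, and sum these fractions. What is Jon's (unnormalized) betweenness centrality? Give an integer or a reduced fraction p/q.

Pairs whose geodesics pass through Jon — Esperanza–Dmitri: 1; Esperanza–Veda: 1; Dmitri–Wes: 1; Dmitri–Ursula: 1; Dmitri–Hana: 1; Dmitri–Theo: 1; Dmitri–Sara: 1; Dmitri–Bao: 1; Wes–Veda: 1; Ursula–Veda: 1; Hana–Veda: 1; Theo–Veda: 1; Veda–Sara: 1; Veda–Bao: 1.
All other pairs contribute 0.
Summing the contributions gives betweenness(Jon) = 14.

14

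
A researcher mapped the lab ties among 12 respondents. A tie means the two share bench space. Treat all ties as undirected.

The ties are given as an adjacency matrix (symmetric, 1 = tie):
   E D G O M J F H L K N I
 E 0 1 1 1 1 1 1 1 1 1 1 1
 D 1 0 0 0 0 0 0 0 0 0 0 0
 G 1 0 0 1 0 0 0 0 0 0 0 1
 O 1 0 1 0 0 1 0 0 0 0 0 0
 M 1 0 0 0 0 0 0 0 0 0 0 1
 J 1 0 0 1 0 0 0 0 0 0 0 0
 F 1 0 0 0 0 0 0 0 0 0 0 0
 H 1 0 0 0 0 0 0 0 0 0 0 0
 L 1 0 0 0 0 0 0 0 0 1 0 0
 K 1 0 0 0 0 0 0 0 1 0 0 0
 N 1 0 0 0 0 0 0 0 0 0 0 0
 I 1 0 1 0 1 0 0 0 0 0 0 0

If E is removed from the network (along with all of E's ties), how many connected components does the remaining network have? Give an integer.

6

Without E, the remaining ties split the others into: {D}; {G, I, J, M, O}; {F}; {H}; {K, L}; {N}.
That's 6 separate components.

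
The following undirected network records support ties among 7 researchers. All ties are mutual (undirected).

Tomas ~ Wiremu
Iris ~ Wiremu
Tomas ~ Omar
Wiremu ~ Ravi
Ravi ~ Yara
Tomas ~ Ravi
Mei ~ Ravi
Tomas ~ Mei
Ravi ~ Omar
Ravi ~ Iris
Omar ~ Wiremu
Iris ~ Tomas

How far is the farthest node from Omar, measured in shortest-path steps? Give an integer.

2

Distances from Omar: Iris:2, Mei:2, Ravi:1, Tomas:1, Wiremu:1, Yara:2.
The largest is 2 (to Mei, Iris, and Yara), so the eccentricity of Omar is 2.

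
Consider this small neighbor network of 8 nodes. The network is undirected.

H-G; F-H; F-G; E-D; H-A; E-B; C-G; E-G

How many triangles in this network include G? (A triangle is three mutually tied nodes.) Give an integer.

G's neighbors: C, E, F, and H.
Neighbor pairs that are themselves tied: G–F–H. Each forms one triangle with G, for 1 in total.

1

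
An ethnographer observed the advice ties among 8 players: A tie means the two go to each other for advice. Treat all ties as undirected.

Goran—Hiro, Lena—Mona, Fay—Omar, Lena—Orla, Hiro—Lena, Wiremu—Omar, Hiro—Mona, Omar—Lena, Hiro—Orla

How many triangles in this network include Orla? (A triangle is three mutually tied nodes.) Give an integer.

Orla's neighbors: Hiro and Lena.
Neighbor pairs that are themselves tied: Orla–Hiro–Lena. Each forms one triangle with Orla, for 1 in total.

1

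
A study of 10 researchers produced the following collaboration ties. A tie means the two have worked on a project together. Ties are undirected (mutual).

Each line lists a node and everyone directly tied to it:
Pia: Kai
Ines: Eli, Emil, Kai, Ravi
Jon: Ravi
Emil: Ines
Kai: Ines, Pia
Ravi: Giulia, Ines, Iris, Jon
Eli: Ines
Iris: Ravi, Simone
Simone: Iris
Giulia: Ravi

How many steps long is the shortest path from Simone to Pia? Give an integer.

5

One shortest route is Simone – Iris – Ravi – Ines – Kai – Pia, which uses 5 edges, and at distance 4 from Simone we only reach {Eli, Emil, Kai}, which does not include Pia. So d(Simone,Pia) = 5.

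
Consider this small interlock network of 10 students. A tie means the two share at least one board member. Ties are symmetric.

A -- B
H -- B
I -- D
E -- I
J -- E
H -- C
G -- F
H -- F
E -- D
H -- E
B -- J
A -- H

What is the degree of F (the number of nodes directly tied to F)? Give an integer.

F is directly tied to G and H. That is 2 neighbors, so the degree of F is 2.

2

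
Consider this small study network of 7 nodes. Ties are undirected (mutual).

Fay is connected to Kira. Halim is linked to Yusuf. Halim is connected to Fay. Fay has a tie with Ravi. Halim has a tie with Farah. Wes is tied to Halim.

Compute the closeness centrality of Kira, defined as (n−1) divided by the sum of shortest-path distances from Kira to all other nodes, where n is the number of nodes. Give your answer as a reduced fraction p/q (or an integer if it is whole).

3/7

Distances from Kira: Farah:3, Fay:1, Halim:2, Ravi:2, Wes:3, Yusuf:3. Sum = 14.
n = 7, so closeness = 6/14 = 3/7.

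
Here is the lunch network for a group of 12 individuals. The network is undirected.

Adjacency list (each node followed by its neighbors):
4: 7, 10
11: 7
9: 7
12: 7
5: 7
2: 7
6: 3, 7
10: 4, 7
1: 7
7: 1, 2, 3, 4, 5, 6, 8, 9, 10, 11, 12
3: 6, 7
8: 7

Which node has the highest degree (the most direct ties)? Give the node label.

Degrees — 1:1, 2:1, 3:2, 4:2, 5:1, 6:2, 7:11, 8:1, 9:1, 10:2, 11:1, 12:1.
The maximum is 11, attained only by 7.

7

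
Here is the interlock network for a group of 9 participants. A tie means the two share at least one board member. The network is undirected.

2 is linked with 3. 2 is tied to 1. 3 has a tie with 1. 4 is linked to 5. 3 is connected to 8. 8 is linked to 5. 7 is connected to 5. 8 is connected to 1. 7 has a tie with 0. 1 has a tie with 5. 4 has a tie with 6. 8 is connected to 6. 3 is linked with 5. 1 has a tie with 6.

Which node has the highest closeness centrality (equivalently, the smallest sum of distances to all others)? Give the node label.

5

Farness (sum of distances to all others) for each node — 0:23, 1:12, 2:18, 3:13, 4:16, 5:11, 6:16, 7:16, 8:13.
The smallest farness is 11, for 5, so 5 has the highest closeness.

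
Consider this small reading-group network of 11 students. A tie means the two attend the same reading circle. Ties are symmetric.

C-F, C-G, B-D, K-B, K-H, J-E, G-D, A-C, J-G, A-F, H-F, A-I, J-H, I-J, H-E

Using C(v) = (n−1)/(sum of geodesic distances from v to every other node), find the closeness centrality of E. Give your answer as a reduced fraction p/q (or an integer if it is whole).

Distances from E: A:3, B:3, C:3, D:3, F:2, G:2, H:1, I:2, J:1, K:2. Sum = 22.
n = 11, so closeness = 10/22 = 5/11.

5/11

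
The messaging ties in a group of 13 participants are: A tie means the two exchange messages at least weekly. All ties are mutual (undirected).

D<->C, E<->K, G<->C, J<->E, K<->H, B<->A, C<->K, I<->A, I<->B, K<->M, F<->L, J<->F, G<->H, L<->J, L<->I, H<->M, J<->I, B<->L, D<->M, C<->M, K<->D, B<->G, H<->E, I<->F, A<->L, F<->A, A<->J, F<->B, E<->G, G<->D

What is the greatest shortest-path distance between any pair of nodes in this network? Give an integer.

4

Eccentricity of each node (its greatest distance to any other): A:4, B:3, C:3, D:3, E:2, F:4, G:2, H:3, I:4, J:3, K:3, L:4, M:4.
The maximum eccentricity is 4, realized for instance by the pair M–I via M – C – G – B – I. So the diameter is 4.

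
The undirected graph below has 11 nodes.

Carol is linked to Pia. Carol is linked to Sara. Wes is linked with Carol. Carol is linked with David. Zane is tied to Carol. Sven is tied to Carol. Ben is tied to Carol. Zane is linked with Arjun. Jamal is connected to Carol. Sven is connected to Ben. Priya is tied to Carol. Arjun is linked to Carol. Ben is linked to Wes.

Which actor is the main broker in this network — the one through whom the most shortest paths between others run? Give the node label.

Carol

Unnormalized betweenness of each node: Arjun:0, Ben:1/2, Carol:83/2, David:0, Jamal:0, Pia:0, Priya:0, Sara:0, Sven:0, Wes:0, Zane:0.
Carol has the largest value, 83/2, making it the main broker — the node through which the most shortest paths run.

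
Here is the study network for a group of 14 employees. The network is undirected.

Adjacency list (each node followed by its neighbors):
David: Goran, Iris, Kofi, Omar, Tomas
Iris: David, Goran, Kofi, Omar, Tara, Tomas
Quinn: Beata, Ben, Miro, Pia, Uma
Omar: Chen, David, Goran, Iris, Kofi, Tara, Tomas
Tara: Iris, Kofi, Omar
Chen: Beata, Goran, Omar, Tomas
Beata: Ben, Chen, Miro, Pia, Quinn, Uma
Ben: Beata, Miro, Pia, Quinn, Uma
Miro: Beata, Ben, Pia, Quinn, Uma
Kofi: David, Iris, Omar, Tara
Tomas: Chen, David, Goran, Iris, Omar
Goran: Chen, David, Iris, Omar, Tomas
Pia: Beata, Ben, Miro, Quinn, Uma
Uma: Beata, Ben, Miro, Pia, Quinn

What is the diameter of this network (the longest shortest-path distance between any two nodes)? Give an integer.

Eccentricity of each node (its greatest distance to any other): Beata:3, Ben:4, Chen:2, David:4, Goran:3, Iris:4, Kofi:4, Miro:4, Omar:3, Pia:4, Quinn:4, Tara:4, Tomas:3, Uma:4.
The maximum eccentricity is 4, realized for instance by the pair Uma–Tara via Uma – Beata – Chen – Omar – Tara. So the diameter is 4.

4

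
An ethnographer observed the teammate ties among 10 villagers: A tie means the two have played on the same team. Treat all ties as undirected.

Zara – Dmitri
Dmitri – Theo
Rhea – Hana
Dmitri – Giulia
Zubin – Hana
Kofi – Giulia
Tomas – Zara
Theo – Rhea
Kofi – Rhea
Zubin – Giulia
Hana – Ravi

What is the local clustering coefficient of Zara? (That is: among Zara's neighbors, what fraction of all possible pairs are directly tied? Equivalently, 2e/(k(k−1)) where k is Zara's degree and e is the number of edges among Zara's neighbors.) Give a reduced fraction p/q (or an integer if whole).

Zara's neighbors: Dmitri and Tomas (k = 2).
Possible neighbor pairs: C(2,2) = 1. Edges among them: none → e = 0.
Clustering(Zara) = 0/1.

0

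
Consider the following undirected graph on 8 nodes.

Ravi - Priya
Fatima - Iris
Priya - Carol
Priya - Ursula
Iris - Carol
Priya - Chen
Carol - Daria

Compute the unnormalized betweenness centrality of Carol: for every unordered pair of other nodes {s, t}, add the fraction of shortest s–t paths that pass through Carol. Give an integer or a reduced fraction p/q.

Pairs whose geodesics pass through Carol — Chen–Daria: 1; Chen–Iris: 1; Chen–Fatima: 1; Ursula–Daria: 1; Ursula–Iris: 1; Ursula–Fatima: 1; Daria–Iris: 1; Daria–Ravi: 1; Daria–Priya: 1; Daria–Fatima: 1; Iris–Ravi: 1; Iris–Priya: 1; Ravi–Fatima: 1; Priya–Fatima: 1.
All other pairs contribute 0.
Summing the contributions gives betweenness(Carol) = 14.

14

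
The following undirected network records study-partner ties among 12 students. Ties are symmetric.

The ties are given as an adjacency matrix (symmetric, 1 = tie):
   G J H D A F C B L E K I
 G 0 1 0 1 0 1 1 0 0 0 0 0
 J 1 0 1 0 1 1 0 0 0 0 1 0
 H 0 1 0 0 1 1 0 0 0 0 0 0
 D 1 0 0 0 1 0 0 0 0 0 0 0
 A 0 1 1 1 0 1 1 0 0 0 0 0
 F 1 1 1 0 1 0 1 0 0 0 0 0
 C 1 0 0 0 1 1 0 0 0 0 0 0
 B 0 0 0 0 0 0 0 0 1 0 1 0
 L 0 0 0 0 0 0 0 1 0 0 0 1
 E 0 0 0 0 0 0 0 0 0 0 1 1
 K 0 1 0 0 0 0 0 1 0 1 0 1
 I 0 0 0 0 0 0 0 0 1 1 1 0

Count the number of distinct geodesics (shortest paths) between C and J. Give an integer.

3

The shortest distance is 2. The length-2 paths are: C–G–J; C–A–J; C–F–J.
That gives 3 distinct shortest paths.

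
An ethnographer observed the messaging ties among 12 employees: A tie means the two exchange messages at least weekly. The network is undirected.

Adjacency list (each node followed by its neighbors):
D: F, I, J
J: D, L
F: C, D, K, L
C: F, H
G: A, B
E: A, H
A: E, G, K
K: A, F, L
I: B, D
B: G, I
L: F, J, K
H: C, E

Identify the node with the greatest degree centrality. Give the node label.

Degrees — A:3, B:2, C:2, D:3, E:2, F:4, G:2, H:2, I:2, J:2, K:3, L:3.
The maximum is 4, attained only by F.

F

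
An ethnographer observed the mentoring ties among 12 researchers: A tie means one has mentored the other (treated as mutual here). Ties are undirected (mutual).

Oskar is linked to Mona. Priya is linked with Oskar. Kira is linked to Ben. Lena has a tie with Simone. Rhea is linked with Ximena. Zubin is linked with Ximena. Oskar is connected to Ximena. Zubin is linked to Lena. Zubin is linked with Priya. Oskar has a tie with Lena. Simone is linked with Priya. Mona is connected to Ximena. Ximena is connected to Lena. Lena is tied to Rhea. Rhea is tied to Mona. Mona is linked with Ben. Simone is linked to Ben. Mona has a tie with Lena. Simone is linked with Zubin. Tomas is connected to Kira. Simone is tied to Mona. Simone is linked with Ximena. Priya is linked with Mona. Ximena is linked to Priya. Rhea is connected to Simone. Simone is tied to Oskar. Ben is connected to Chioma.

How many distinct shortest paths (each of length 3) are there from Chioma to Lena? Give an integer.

The shortest distance is 3. The length-3 paths are: Chioma–Ben–Mona–Lena; Chioma–Ben–Simone–Lena.
That gives 2 distinct shortest paths.

2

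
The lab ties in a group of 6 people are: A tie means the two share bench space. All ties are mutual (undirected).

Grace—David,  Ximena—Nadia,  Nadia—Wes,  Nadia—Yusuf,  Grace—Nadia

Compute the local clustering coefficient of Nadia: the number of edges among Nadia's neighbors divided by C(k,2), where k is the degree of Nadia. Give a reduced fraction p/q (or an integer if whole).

Nadia's neighbors: Grace, Wes, Ximena, and Yusuf (k = 4).
Possible neighbor pairs: C(4,2) = 6. Edges among them: none → e = 0.
Clustering(Nadia) = 0/6 = 0.

0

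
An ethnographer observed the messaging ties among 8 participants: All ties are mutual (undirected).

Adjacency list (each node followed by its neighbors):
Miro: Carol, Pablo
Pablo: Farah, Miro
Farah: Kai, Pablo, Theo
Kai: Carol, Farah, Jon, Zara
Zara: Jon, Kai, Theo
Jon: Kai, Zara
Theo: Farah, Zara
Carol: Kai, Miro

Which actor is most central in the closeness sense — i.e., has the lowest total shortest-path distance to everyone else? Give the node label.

Farness (sum of distances to all others) for each node — Carol:13, Farah:11, Jon:14, Kai:10, Miro:15, Pablo:14, Theo:14, Zara:13.
The smallest farness is 10, for Kai, so Kai has the highest closeness.

Kai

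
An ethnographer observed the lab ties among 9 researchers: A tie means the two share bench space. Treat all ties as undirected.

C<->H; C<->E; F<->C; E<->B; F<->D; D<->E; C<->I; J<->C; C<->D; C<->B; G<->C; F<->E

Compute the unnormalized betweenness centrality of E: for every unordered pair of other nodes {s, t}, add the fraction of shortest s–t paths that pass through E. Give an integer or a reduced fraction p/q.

1

Pairs whose geodesics pass through E — F–B: 1/2; D–B: 1/2.
All other pairs contribute 0.
Summing the contributions gives betweenness(E) = 1.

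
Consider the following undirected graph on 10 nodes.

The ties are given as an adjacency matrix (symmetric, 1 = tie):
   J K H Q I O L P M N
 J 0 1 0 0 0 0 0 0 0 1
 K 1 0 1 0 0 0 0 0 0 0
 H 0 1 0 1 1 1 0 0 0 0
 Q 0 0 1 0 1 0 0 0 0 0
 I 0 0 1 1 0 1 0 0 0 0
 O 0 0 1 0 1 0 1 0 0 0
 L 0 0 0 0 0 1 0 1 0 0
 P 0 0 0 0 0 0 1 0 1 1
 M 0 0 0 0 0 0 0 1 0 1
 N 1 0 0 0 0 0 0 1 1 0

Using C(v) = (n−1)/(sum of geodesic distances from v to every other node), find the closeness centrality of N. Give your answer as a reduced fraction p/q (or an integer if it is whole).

3/7

Distances from N: H:3, I:4, J:1, K:2, L:2, M:1, O:3, P:1, Q:4. Sum = 21.
n = 10, so closeness = 9/21 = 3/7.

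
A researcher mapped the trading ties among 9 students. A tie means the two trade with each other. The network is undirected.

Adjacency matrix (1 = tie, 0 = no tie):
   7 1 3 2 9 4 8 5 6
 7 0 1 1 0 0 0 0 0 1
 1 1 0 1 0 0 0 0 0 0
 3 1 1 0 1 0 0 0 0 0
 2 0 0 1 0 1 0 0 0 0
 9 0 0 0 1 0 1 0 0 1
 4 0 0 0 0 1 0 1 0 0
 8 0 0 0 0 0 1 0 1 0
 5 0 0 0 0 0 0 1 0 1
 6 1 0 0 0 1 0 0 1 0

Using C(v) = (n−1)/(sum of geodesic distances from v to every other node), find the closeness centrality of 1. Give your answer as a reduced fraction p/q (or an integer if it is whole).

2/5

Distances from 1: 2:2, 3:1, 4:4, 5:3, 6:2, 7:1, 8:4, 9:3. Sum = 20.
n = 9, so closeness = 8/20 = 2/5.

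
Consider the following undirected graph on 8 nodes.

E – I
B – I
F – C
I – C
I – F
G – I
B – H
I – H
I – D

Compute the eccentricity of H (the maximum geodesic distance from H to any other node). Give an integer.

2

Distances from H: B:1, C:2, D:2, E:2, F:2, G:2, I:1.
The largest is 2 (to F, C, E, G, and D), so the eccentricity of H is 2.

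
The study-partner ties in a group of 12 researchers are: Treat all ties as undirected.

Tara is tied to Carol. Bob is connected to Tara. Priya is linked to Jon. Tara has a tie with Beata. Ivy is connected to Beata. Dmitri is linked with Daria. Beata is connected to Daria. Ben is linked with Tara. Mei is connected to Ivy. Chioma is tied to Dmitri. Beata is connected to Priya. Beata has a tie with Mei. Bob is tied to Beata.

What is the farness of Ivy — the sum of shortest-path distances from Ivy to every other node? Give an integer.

26

Distances from Ivy: Beata:1, Ben:3, Bob:2, Carol:3, Chioma:4, Daria:2, Dmitri:3, Jon:3, Mei:1, Priya:2, Tara:2.
Sum = 1 + 3 + 2 + 3 + 4 + 2 + 3 + 3 + 1 + 2 + 2 = 26.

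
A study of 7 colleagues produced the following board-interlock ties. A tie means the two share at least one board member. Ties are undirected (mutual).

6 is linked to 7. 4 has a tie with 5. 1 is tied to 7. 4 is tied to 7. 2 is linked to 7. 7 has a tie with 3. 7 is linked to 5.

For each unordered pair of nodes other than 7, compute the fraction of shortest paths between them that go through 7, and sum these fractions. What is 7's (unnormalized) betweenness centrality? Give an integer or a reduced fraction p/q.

Pairs whose geodesics pass through 7 — 4–2: 1; 4–3: 1; 4–1: 1; 4–6: 1; 5–2: 1; 5–3: 1; 5–1: 1; 5–6: 1; 2–3: 1; 2–1: 1; 2–6: 1; 3–1: 1; 3–6: 1; 1–6: 1.
All other pairs contribute 0.
Summing the contributions gives betweenness(7) = 14.

14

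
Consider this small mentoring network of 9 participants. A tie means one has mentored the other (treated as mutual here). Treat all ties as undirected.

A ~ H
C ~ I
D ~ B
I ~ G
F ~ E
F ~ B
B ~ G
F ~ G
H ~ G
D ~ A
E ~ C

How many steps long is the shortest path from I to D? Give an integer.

3

One shortest route is I – G – B – D, which uses 3 edges, and at distance 2 from I we only reach {B, E, F, H}, which does not include D. So d(I,D) = 3.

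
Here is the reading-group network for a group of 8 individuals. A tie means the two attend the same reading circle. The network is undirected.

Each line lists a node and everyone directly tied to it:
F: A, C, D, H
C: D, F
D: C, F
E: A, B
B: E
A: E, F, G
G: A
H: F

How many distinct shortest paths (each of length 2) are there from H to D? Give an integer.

1

The shortest distance is 2, and the only length-2 path is H–F–D. So there is exactly 1 shortest path.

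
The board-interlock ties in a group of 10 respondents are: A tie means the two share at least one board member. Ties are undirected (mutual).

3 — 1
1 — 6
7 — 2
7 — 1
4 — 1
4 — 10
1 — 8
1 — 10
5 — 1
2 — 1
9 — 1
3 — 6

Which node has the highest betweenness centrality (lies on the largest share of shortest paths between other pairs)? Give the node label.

1

Unnormalized betweenness of each node: 1:33, 2:0, 3:0, 4:0, 5:0, 6:0, 7:0, 8:0, 9:0, 10:0.
1 has the largest value, 33, making it the main broker — the node through which the most shortest paths run.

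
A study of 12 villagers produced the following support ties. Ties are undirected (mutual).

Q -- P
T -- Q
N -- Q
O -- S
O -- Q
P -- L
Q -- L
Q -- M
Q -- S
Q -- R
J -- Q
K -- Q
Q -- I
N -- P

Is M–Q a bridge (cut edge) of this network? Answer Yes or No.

Without the M–Q edge there is no alternate route between M and Q, so the network disconnects. It is a bridge.

Yes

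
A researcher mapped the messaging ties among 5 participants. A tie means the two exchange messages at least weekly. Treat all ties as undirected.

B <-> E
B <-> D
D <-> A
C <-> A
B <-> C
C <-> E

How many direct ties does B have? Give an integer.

3

B is directly tied to C, D, and E. That is 3 neighbors, so the degree of B is 3.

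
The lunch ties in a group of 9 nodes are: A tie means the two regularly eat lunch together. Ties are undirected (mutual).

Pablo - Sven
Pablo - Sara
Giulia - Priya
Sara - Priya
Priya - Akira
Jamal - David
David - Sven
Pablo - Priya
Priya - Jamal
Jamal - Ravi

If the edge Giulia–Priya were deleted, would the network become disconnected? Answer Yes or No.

Without the Giulia–Priya edge there is no alternate route between Giulia and Priya, so the network disconnects. It is a bridge.

Yes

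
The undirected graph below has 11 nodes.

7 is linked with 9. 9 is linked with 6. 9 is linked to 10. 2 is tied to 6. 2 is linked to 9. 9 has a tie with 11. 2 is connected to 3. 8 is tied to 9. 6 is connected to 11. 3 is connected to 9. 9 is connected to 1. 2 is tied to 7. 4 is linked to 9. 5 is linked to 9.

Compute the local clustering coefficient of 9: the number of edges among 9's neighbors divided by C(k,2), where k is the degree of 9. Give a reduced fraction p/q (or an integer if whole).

9's neighbors: 1, 2, 3, 4, 5, 6, 7, 8, 10, and 11 (k = 10).
Possible neighbor pairs: C(10,2) = 45. Edges among them: 2–3, 2–6, 2–7, 6–11 → e = 4.
Clustering(9) = 4/45.

4/45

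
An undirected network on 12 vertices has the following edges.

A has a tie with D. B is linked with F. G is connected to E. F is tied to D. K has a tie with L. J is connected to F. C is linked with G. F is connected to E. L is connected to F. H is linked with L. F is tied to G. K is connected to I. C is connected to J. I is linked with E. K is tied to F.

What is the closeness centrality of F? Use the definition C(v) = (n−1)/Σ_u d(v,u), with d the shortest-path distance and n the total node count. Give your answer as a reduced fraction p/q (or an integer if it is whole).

11/15

Distances from F: A:2, B:1, C:2, D:1, E:1, G:1, H:2, I:2, J:1, K:1, L:1. Sum = 15.
n = 12, so closeness = 11/15.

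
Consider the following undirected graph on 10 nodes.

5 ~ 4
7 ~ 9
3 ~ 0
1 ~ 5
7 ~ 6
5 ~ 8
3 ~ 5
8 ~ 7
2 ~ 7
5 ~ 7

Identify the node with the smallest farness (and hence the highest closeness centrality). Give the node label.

5

Farness (sum of distances to all others) for each node — 0:27, 1:21, 2:22, 3:19, 4:21, 5:13, 6:22, 7:14, 8:17, 9:22.
The smallest farness is 13, for 5, so 5 has the highest closeness.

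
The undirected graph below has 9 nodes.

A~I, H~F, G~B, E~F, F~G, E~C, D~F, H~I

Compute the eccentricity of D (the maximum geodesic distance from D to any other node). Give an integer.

4

Distances from D: A:4, B:3, C:3, E:2, F:1, G:2, H:2, I:3.
The largest is 4 (to A), so the eccentricity of D is 4.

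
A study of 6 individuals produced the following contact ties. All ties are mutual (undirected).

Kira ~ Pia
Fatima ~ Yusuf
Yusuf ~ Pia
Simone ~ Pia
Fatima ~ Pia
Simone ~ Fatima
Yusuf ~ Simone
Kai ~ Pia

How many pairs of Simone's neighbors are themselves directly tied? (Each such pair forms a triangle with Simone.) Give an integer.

3

Simone's neighbors: Fatima, Pia, and Yusuf.
Neighbor pairs that are themselves tied: Simone–Fatima–Pia; Simone–Fatima–Yusuf; Simone–Pia–Yusuf. Each forms one triangle with Simone, for 3 in total.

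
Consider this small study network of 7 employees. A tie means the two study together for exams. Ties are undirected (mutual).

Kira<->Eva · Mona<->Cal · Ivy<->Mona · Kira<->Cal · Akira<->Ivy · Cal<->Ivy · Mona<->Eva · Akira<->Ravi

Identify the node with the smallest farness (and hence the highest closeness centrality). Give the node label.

Farness (sum of distances to all others) for each node — Akira:12, Cal:10, Eva:13, Ivy:9, Kira:13, Mona:10, Ravi:17.
The smallest farness is 9, for Ivy, so Ivy has the highest closeness.

Ivy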